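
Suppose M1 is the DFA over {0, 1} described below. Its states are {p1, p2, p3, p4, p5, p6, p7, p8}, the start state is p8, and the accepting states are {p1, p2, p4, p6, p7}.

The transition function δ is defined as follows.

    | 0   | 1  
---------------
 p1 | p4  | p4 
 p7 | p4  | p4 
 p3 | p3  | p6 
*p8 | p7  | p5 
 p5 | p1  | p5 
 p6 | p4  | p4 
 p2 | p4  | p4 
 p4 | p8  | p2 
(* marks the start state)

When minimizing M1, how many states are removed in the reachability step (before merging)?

BFS from p8 reaches {p1, p2, p4, p5, p7, p8}; the 2 state(s) p3, p6 are never visited.

2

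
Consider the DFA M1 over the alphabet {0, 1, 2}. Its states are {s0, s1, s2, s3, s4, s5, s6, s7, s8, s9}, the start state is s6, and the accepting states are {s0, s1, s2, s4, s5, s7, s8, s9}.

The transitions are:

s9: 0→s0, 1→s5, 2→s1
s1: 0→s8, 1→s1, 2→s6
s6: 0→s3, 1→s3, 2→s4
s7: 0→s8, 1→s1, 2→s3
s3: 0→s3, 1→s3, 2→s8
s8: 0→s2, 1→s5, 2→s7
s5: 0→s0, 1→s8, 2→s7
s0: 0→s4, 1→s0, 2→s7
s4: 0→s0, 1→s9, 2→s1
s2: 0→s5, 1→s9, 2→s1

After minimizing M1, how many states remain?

3

P0 = {s0,s1,s2,s4,s5,s7,s8,s9} | {s3,s6}.
Refine {s0,s1,s2,s4,s5,s7,s8,s9} on symbol 2: members go to different blocks, giving {s0,s2,s4,s5,s8,s9} and {s1,s7}.
Stable partition: {s0,s2,s4,s5,s8,s9} | {s3,s6} | {s1,s7} — 3 equivalence classes.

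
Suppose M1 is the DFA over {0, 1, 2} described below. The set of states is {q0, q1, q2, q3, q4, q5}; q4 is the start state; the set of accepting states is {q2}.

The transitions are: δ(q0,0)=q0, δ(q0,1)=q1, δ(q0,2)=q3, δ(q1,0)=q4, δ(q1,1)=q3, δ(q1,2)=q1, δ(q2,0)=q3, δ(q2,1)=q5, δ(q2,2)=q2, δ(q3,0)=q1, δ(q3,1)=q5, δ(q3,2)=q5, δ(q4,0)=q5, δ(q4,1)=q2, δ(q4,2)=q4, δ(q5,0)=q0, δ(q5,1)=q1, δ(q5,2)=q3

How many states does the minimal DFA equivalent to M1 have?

Start with accepting vs non-accepting: {q2} | {q0,q1,q3,q4,q5}.
Refine {q0,q1,q3,q4,q5} on symbol 1: members go to different blocks, giving {q0,q1,q3,q5} and {q4}.
Split {q0,q1,q3,q5} by δ(·,0) → {q0,q3,q5} and {q1}.
On input 0, block {q0,q3,q5} splits into {q0,q5} and {q3}.
Stable partition: {q2} | {q0,q5} | {q4} | {q1} | {q3} — 5 equivalence classes.

5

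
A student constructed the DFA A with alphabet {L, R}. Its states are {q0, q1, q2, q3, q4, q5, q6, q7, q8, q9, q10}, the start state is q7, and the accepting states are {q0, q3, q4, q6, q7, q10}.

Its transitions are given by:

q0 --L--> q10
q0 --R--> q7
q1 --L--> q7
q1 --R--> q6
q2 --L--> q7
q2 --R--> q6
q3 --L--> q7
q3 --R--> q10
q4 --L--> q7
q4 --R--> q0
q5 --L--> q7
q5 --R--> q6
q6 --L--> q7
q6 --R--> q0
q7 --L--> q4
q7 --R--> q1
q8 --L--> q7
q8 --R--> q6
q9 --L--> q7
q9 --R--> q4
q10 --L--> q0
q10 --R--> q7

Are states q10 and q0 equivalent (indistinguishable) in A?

Reachable states from the start: {q0,q1,q4,q6,q7,q10}. Unreachable: {q2,q3,q5,q8,q9} — drop them.
Start with accepting vs non-accepting: {q0,q4,q6,q7,q10} | {q1}.
Refine {q0,q4,q6,q7,q10} on symbol R: members go to different blocks, giving {q0,q4,q6,q10} and {q7}.
Split {q0,q4,q6,q10} by δ(·,L) → {q0,q10} and {q4,q6}.
Stable partition: {q0,q10} | {q1} | {q7} | {q4,q6} — 4 equivalence classes.
q10 and q0 lie in the same block of the stable partition, so they are equivalent — no string distinguishes them.

Yes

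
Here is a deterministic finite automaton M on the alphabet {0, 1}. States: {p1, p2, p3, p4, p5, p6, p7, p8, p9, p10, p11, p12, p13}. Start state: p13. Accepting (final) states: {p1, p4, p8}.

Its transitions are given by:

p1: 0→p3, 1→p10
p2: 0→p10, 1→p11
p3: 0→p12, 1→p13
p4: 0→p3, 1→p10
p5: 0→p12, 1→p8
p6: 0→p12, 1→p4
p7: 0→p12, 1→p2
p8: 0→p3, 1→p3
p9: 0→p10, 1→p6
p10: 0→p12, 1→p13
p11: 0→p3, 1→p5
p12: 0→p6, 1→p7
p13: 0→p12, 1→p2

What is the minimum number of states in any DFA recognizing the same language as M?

Reachable states from the start: {p2,p3,p4,p5,p6,p7,p8,p10,p11,p12,p13}. Unreachable: {p1,p9} — drop them.
Start with accepting vs non-accepting: {p4,p8} | {p2,p3,p5,p6,p7,p10,p11,p12,p13}.
On input 1, block {p2,p3,p5,p6,p7,p10,p11,p12,p13} splits into {p2,p3,p7,p10,p11,p12,p13} and {p5,p6}.
On input 0, block {p2,p3,p7,p10,p11,p12,p13} splits into {p2,p3,p7,p10,p11,p13} and {p12}.
On input 0, block {p2,p3,p7,p10,p11,p13} splits into {p3,p7,p10,p13} and {p2,p11}.
Refine {p3,p7,p10,p13} on symbol 1: members go to different blocks, giving {p3,p10} and {p7,p13}.
Split {p2,p11} by δ(·,1) → {p2} and {p11}.
The partition is now stable with 7 blocks: {p4,p8} | {p3,p10} | {p5,p6} | {p12} | {p2} | {p7,p13} | {p11}.

7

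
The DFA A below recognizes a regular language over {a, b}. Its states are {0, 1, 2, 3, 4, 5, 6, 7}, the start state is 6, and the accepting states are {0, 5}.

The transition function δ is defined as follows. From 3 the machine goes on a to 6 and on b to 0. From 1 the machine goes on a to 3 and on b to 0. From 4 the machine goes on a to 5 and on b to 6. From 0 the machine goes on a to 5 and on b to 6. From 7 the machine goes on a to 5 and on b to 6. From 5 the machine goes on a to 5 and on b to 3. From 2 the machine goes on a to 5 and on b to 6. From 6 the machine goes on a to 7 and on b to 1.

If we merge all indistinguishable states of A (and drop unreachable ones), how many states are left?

States {2,4} cannot be reached from the start state, so discard them.
Initial partition by acceptance: {0,5} | {1,3,6,7}.
Refine {1,3,6,7} on symbol a: members go to different blocks, giving {1,3,6} and {7}.
Refine {1,3,6} on symbol a: members go to different blocks, giving {1,3} and {6}.
Split {0,5} by δ(·,b) → {0} and {5}.
Refine {1,3} on symbol a: members go to different blocks, giving {1} and {3}.
No further refinement is possible. Final partition (6 blocks): {0} | {1} | {7} | {6} | {5} | {3}.

6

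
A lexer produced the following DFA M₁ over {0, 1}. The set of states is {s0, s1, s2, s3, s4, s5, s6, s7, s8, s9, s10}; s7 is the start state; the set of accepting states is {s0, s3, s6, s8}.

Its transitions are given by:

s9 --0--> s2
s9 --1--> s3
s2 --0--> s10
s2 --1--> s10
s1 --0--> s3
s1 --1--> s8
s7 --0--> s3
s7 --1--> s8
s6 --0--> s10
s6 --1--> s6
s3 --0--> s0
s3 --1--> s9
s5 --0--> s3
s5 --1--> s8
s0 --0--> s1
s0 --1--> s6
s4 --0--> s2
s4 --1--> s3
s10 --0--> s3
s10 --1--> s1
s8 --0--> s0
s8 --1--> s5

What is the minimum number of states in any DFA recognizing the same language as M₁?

8

States {s4} cannot be reached from the start state, so discard them.
Initial partition by acceptance: {s0,s3,s6,s8} | {s1,s2,s5,s7,s9,s10}.
Split {s0,s3,s6,s8} by δ(·,0) → {s0,s6} and {s3,s8}.
On input 0, block {s1,s2,s5,s7,s9,s10} splits into {s1,s5,s7,s10} and {s2,s9}.
On input 1, block {s1,s5,s7,s10} splits into {s1,s5,s7} and {s10}.
Refine {s0,s6} on symbol 0: members go to different blocks, giving {s0} and {s6}.
On input 1, block {s3,s8} splits into {s3} and {s8}.
Refine {s2,s9} on symbol 0: members go to different blocks, giving {s2} and {s9}.
No further refinement is possible. Final partition (8 blocks): {s0} | {s1,s5,s7} | {s3} | {s2} | {s10} | {s6} | {s8} | {s9}.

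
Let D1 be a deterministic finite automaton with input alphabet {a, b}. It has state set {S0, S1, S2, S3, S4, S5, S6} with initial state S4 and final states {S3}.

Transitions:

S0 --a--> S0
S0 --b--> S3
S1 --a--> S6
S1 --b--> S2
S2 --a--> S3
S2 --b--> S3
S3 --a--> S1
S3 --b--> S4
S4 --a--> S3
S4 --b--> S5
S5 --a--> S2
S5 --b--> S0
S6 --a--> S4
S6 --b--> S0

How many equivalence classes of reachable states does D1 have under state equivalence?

7

Every state is reachable, so we keep all 7.
P0 = {S3} | {S0,S1,S2,S4,S5,S6}.
On input a, block {S0,S1,S2,S4,S5,S6} splits into {S0,S1,S5,S6} and {S2,S4}.
Refine {S0,S1,S5,S6} on symbol a: members go to different blocks, giving {S0,S1} and {S5,S6}.
Split {S0,S1} by δ(·,a) → {S0} and {S1}.
Refine {S2,S4} on symbol b: members go to different blocks, giving {S2} and {S4}.
Split {S5,S6} by δ(·,a) → {S5} and {S6}.
The partition is now stable with 7 blocks: {S3} | {S0} | {S2} | {S5} | {S1} | {S4} | {S6}.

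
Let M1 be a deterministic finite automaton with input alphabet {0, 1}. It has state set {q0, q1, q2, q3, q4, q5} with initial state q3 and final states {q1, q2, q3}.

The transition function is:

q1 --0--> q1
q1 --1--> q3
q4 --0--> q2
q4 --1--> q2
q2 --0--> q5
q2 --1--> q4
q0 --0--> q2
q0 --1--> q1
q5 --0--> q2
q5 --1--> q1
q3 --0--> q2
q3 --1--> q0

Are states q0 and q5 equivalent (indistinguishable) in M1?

Yes

Every state is reachable, so we keep all 6.
P0 = {q1,q2,q3} | {q0,q4,q5}.
On input 0, block {q1,q2,q3} splits into {q1,q3} and {q2}.
Refine {q1,q3} on symbol 0: members go to different blocks, giving {q1} and {q3}.
Refine {q0,q4,q5} on symbol 1: members go to different blocks, giving {q0,q5} and {q4}.
Stable partition: {q1} | {q0,q5} | {q2} | {q3} | {q4} — 5 equivalence classes.
q0 and q5 lie in the same block of the stable partition, so they are equivalent — no string distinguishes them.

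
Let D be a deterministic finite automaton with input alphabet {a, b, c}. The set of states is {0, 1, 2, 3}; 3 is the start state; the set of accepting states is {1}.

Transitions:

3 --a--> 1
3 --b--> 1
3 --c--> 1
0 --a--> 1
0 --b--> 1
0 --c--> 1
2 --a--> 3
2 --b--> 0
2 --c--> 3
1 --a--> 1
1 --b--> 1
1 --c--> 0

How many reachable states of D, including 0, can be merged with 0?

States {2} cannot be reached from the start state, so discard them.
P0 = {1} | {0,3}.
No further refinement is possible. Final partition (2 blocks): {1} | {0,3}.
State 0 belongs to the block {0,3}, which has 2 states.

2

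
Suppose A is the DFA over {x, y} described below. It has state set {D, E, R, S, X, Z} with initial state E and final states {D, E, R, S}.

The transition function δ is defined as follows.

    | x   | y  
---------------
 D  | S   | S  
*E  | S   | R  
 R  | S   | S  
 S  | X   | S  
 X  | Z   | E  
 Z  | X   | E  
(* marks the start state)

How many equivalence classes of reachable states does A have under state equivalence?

First remove the unreachable states {D}; 5 states remain.
Start with accepting vs non-accepting: {E,R,S} | {X,Z}.
Split {E,R,S} by δ(·,x) → {E,R} and {S}.
Split {E,R} by δ(·,y) → {R} and {E}.
No further refinement is possible. Final partition (4 blocks): {R} | {X,Z} | {S} | {E}.

4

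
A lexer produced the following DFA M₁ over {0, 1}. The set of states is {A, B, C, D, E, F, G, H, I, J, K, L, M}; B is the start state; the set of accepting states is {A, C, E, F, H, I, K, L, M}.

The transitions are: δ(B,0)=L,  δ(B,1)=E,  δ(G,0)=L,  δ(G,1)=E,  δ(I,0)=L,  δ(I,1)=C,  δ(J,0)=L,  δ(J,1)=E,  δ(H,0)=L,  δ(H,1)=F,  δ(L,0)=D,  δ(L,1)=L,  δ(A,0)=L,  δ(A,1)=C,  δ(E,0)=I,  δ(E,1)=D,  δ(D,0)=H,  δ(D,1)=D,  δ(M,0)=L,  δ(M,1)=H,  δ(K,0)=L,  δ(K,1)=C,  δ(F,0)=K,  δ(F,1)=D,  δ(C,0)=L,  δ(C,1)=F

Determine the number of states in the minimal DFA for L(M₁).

6

States {A,G,J,M} cannot be reached from the start state, so discard them.
Start with accepting vs non-accepting: {C,E,F,H,I,K,L} | {B,D}.
Refine {C,E,F,H,I,K,L} on symbol 0: members go to different blocks, giving {C,E,F,H,I,K} and {L}.
Refine {C,E,F,H,I,K} on symbol 0: members go to different blocks, giving {C,H,I,K} and {E,F}.
Refine {C,H,I,K} on symbol 1: members go to different blocks, giving {C,H} and {I,K}.
Split {B,D} by δ(·,0) → {B} and {D}.
No further refinement is possible. Final partition (6 blocks): {C,H} | {B} | {L} | {E,F} | {I,K} | {D}.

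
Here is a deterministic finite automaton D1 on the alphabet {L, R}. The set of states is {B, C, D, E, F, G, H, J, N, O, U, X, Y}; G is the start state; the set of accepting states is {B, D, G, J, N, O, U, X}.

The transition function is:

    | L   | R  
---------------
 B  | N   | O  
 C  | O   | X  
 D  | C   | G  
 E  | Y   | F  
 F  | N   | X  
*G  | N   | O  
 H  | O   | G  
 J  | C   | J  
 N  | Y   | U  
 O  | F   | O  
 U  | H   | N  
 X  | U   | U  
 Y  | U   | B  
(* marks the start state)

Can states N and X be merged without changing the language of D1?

No

First remove the unreachable states {C,D,E,J}; 9 states remain.
P0 = {B,G,N,O,U,X} | {F,H,Y}.
Split {B,G,N,O,U,X} by δ(·,L) → {B,G,X} and {N,O,U}.
The partition is now stable with 3 blocks: {B,G,X} | {F,H,Y} | {N,O,U}.
N and X end up in different blocks, so they are distinguishable. For instance, the string 'L' is accepted from only X.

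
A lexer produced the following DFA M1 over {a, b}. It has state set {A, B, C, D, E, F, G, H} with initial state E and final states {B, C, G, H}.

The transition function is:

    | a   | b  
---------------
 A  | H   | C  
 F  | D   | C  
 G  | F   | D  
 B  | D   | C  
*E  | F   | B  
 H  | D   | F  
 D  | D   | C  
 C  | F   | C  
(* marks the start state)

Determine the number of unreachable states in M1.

3

BFS from E reaches {B, C, D, E, F}; the 3 state(s) A, G, H are never visited.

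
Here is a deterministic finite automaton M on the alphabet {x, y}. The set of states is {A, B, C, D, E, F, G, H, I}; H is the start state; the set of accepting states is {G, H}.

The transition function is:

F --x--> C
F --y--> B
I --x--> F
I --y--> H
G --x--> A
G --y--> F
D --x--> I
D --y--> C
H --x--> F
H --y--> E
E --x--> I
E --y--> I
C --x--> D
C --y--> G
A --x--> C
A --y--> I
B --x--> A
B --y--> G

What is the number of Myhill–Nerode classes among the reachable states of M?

Every state is reachable, so we keep all 9.
Initial partition by acceptance: {G,H} | {A,B,C,D,E,F,I}.
Split {A,B,C,D,E,F,I} by δ(·,y) → {A,D,E,F} and {B,C,I}.
The partition is now stable with 3 blocks: {G,H} | {A,D,E,F} | {B,C,I}.

3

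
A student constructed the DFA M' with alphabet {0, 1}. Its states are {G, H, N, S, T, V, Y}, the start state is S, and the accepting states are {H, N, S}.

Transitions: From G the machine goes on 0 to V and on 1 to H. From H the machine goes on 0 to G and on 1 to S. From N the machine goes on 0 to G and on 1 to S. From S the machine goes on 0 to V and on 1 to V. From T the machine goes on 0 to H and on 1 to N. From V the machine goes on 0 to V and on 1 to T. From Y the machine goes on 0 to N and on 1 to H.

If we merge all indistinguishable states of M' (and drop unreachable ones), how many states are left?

5

Reachable states from the start: {G,H,N,S,T,V}. Unreachable: {Y} — drop them.
Initial partition by acceptance: {H,N,S} | {G,T,V}.
Refine {H,N,S} on symbol 1: members go to different blocks, giving {H,N} and {S}.
Refine {G,T,V} on symbol 0: members go to different blocks, giving {G,V} and {T}.
On input 1, block {G,V} splits into {V} and {G}.
No further refinement is possible. Final partition (5 blocks): {H,N} | {V} | {S} | {T} | {G}.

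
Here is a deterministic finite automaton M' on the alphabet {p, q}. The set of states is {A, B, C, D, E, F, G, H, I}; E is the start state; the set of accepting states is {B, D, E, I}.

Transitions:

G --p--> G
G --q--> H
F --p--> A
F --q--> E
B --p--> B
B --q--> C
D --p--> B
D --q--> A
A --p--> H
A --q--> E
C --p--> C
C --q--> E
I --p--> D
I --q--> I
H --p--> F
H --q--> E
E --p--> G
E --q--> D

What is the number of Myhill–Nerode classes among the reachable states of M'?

4

States {I} cannot be reached from the start state, so discard them.
P0 = {B,D,E} | {A,C,F,G,H}.
Split {B,D,E} by δ(·,p) → {B,D} and {E}.
On input q, block {A,C,F,G,H} splits into {A,C,F,H} and {G}.
Stable partition: {B,D} | {A,C,F,H} | {E} | {G} — 4 equivalence classes.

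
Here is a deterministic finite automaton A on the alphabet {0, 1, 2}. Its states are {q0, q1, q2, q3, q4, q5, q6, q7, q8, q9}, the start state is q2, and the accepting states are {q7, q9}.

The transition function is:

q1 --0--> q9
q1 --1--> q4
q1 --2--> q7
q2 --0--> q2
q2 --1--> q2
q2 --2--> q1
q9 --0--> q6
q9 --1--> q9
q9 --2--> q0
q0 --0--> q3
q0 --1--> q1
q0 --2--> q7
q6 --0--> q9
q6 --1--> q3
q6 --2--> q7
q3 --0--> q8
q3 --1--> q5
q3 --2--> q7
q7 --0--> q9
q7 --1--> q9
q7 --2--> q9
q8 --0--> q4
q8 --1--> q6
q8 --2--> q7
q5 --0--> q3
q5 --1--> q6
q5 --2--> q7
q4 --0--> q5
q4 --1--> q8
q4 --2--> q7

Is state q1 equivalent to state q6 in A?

Yes

Every state is reachable, so we keep all 10.
Initial partition by acceptance: {q7,q9} | {q0,q1,q2,q3,q4,q5,q6,q8}.
On input 0, block {q7,q9} splits into {q7} and {q9}.
On input 0, block {q0,q1,q2,q3,q4,q5,q6,q8} splits into {q0,q2,q3,q4,q5,q8} and {q1,q6}.
Split {q0,q2,q3,q4,q5,q8} by δ(·,1) → {q0,q5,q8} and {q2,q3,q4}.
Refine {q2,q3,q4} on symbol 0: members go to different blocks, giving {q3,q4} and {q2}.
The partition is now stable with 6 blocks: {q7} | {q0,q5,q8} | {q9} | {q1,q6} | {q3,q4} | {q2}.
q1 and q6 lie in the same block of the stable partition, so they are equivalent — no string distinguishes them.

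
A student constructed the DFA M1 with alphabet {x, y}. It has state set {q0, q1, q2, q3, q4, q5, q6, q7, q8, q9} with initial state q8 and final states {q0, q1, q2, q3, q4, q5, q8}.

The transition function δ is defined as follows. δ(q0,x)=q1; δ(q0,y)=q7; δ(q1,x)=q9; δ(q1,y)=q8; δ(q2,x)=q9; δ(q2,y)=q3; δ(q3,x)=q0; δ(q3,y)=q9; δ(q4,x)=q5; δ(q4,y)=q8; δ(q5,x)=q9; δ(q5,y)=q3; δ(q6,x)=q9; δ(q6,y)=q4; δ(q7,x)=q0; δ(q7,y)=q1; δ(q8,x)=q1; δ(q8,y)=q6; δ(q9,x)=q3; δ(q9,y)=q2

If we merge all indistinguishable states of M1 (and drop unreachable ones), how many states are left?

9

P0 = {q0,q1,q2,q3,q4,q5,q8} | {q6,q7,q9}.
On input x, block {q0,q1,q2,q3,q4,q5,q8} splits into {q0,q3,q4,q8} and {q1,q2,q5}.
On input x, block {q0,q3,q4,q8} splits into {q0,q4,q8} and {q3}.
Refine {q0,q4,q8} on symbol y: members go to different blocks, giving {q0,q8} and {q4}.
Split {q6,q7,q9} by δ(·,x) → {q6} and {q7} and {q9}.
Split {q0,q8} by δ(·,y) → {q0} and {q8}.
On input y, block {q1,q2,q5} splits into {q2,q5} and {q1}.
The partition is now stable with 9 blocks: {q0} | {q6} | {q2,q5} | {q3} | {q4} | {q7} | {q9} | {q8} | {q1}.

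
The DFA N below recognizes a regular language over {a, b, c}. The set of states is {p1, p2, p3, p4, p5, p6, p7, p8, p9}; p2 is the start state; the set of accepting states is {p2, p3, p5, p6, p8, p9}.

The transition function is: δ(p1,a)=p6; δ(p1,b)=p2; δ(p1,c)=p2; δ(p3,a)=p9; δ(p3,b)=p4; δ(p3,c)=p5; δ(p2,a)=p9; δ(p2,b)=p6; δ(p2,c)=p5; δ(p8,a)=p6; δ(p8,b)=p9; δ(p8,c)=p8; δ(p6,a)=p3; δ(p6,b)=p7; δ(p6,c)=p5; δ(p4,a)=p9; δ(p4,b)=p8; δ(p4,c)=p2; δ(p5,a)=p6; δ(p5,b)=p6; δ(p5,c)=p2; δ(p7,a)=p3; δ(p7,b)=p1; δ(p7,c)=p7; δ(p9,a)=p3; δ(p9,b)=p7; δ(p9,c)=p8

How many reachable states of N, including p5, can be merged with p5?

3

Every state is reachable, so we keep all 9.
P0 = {p2,p3,p5,p6,p8,p9} | {p1,p4,p7}.
On input b, block {p2,p3,p5,p6,p8,p9} splits into {p2,p5,p8} and {p3,p6,p9}.
On input b, block {p1,p4,p7} splits into {p1,p4} and {p7}.
Refine {p3,p6,p9} on symbol b: members go to different blocks, giving {p6,p9} and {p3}.
No further refinement is possible. Final partition (5 blocks): {p2,p5,p8} | {p1,p4} | {p6,p9} | {p7} | {p3}.
State p5 belongs to the block {p2,p5,p8}, which has 3 states.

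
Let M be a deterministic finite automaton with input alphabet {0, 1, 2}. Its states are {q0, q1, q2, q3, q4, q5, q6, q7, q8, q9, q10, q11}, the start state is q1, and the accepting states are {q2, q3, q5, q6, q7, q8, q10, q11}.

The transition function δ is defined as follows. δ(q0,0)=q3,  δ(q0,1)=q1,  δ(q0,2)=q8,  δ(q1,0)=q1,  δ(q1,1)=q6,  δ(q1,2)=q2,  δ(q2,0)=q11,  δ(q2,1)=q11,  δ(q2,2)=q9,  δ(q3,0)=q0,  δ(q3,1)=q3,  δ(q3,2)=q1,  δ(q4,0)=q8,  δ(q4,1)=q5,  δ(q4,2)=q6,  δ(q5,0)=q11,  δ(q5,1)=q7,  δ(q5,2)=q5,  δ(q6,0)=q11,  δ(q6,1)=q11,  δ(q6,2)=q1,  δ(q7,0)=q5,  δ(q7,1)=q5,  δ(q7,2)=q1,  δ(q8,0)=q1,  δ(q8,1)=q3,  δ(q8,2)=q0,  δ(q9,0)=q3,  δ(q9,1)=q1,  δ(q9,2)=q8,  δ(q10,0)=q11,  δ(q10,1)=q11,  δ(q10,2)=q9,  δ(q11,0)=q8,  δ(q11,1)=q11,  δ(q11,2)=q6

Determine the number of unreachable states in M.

4

No path from q1 leads to q4, q5, q7, q10; the other 8 states are all reachable.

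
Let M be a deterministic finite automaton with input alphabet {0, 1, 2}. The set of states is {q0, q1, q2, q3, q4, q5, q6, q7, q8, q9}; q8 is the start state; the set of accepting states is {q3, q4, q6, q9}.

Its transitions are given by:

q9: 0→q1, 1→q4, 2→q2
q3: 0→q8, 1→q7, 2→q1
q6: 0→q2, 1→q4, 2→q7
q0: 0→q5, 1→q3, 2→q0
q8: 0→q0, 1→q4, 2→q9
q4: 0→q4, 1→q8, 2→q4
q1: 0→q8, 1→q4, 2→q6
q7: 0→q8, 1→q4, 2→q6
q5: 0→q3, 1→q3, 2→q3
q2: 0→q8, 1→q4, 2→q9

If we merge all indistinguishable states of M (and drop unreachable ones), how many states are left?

7

Every state is reachable, so we keep all 10.
Start with accepting vs non-accepting: {q3,q4,q6,q9} | {q0,q1,q2,q5,q7,q8}.
Split {q3,q4,q6,q9} by δ(·,0) → {q3,q6,q9} and {q4}.
On input 1, block {q3,q6,q9} splits into {q6,q9} and {q3}.
Split {q0,q1,q2,q5,q7,q8} by δ(·,0) → {q0,q1,q2,q7,q8} and {q5}.
On input 0, block {q0,q1,q2,q7,q8} splits into {q1,q2,q7,q8} and {q0}.
Split {q1,q2,q7,q8} by δ(·,0) → {q1,q2,q7} and {q8}.
No further refinement is possible. Final partition (7 blocks): {q6,q9} | {q1,q2,q7} | {q4} | {q3} | {q5} | {q0} | {q8}.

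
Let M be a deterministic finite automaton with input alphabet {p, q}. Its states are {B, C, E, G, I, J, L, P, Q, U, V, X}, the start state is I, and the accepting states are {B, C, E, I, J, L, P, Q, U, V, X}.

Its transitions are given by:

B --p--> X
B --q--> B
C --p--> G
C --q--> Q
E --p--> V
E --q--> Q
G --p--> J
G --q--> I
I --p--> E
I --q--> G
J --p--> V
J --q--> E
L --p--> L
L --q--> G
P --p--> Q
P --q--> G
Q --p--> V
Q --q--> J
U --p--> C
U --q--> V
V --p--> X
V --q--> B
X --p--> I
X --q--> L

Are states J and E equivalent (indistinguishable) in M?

Yes

States {C,P,U} cannot be reached from the start state, so discard them.
P0 = {B,E,I,J,L,Q,V,X} | {G}.
Split {B,E,I,J,L,Q,V,X} by δ(·,q) → {B,E,J,Q,V,X} and {I,L}.
Split {B,E,J,Q,V,X} by δ(·,p) → {B,E,J,Q,V} and {X}.
Split {B,E,J,Q,V} by δ(·,p) → {E,J,Q} and {B,V}.
Refine {I,L} on symbol p: members go to different blocks, giving {I} and {L}.
No further refinement is possible. Final partition (6 blocks): {E,J,Q} | {G} | {I} | {X} | {B,V} | {L}.
J and E lie in the same block of the stable partition, so they are equivalent — no string distinguishes them.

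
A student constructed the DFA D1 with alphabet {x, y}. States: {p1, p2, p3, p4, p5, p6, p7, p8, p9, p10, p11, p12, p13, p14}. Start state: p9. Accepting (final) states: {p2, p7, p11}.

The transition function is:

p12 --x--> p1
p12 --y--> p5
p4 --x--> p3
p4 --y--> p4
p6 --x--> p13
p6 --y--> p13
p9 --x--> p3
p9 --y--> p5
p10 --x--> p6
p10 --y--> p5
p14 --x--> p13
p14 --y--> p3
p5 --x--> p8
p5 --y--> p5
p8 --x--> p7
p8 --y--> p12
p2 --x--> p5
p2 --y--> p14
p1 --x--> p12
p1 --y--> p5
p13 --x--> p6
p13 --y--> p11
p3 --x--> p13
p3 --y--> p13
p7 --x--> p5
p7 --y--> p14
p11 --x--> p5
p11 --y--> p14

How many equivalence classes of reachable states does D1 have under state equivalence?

8

First remove the unreachable states {p2,p4,p10}; 11 states remain.
P0 = {p7,p11} | {p1,p3,p5,p6,p8,p9,p12,p13,p14}.
Split {p1,p3,p5,p6,p8,p9,p12,p13,p14} by δ(·,x) → {p1,p3,p5,p6,p9,p12,p13,p14} and {p8}.
Refine {p1,p3,p5,p6,p9,p12,p13,p14} on symbol x: members go to different blocks, giving {p1,p3,p6,p9,p12,p13,p14} and {p5}.
On input y, block {p1,p3,p6,p9,p12,p13,p14} splits into {p1,p9,p12} and {p3,p6,p14} and {p13}.
Split {p1,p9,p12} by δ(·,x) → {p1,p12} and {p9}.
Split {p3,p6,p14} by δ(·,y) → {p3,p6} and {p14}.
No further refinement is possible. Final partition (8 blocks): {p7,p11} | {p1,p12} | {p8} | {p5} | {p3,p6} | {p13} | {p9} | {p14}.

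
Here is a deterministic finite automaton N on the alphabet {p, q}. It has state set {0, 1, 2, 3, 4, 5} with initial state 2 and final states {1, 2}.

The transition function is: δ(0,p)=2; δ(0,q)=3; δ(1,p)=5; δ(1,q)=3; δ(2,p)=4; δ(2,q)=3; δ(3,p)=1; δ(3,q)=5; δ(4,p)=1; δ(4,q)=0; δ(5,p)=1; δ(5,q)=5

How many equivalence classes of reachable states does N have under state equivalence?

2

Start with accepting vs non-accepting: {1,2} | {0,3,4,5}.
No further refinement is possible. Final partition (2 blocks): {1,2} | {0,3,4,5}.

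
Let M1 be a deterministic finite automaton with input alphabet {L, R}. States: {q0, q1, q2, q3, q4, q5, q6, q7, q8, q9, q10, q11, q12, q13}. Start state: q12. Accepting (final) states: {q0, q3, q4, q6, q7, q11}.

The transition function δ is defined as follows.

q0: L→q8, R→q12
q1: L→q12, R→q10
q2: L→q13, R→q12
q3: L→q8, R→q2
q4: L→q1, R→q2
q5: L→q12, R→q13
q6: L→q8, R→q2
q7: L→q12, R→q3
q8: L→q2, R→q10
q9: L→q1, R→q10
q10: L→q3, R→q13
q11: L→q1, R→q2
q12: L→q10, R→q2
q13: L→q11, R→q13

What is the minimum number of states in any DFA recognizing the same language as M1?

4

Reachable states from the start: {q1,q2,q3,q8,q10,q11,q12,q13}. Unreachable: {q0,q4,q5,q6,q7,q9} — drop them.
Initial partition by acceptance: {q3,q11} | {q1,q2,q8,q10,q12,q13}.
On input L, block {q1,q2,q8,q10,q12,q13} splits into {q1,q2,q8,q12} and {q10,q13}.
Split {q1,q2,q8,q12} by δ(·,L) → {q1,q8} and {q2,q12}.
The partition is now stable with 4 blocks: {q3,q11} | {q1,q8} | {q10,q13} | {q2,q12}.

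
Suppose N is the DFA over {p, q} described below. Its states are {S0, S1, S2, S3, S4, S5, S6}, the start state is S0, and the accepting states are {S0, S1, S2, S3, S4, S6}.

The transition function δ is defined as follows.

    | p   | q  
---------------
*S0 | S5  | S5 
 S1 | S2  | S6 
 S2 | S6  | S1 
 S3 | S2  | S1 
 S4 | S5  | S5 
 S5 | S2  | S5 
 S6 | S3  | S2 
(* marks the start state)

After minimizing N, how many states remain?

Reachable states from the start: {S0,S1,S2,S3,S5,S6}. Unreachable: {S4} — drop them.
Initial partition by acceptance: {S0,S1,S2,S3,S6} | {S5}.
Split {S0,S1,S2,S3,S6} by δ(·,p) → {S1,S2,S3,S6} and {S0}.
No further refinement is possible. Final partition (3 blocks): {S1,S2,S3,S6} | {S5} | {S0}.

3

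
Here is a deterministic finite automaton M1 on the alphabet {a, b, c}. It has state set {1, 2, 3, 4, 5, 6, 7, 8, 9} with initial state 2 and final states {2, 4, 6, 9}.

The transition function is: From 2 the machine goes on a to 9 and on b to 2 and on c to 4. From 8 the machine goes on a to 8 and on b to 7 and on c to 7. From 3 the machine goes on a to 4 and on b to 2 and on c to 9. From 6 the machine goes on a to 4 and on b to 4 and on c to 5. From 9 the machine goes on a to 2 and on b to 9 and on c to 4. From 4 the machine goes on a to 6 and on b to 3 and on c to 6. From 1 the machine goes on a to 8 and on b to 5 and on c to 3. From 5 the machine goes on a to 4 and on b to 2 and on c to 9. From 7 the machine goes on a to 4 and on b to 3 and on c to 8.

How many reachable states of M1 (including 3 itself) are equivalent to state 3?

2

States {1,7,8} cannot be reached from the start state, so discard them.
P0 = {2,4,6,9} | {3,5}.
Refine {2,4,6,9} on symbol b: members go to different blocks, giving {2,6,9} and {4}.
Split {2,6,9} by δ(·,a) → {2,9} and {6}.
Stable partition: {2,9} | {3,5} | {4} | {6} — 4 equivalence classes.
The equivalence class containing 3 is {3,5}, of size 2.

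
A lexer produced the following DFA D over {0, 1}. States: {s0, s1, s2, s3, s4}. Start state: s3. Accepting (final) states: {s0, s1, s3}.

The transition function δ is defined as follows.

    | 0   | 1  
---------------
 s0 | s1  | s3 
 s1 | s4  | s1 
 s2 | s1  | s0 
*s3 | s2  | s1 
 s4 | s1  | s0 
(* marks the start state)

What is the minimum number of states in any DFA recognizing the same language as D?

3

All states are reachable from the start state.
Start with accepting vs non-accepting: {s0,s1,s3} | {s2,s4}.
Split {s0,s1,s3} by δ(·,0) → {s1,s3} and {s0}.
Stable partition: {s1,s3} | {s2,s4} | {s0} — 3 equivalence classes.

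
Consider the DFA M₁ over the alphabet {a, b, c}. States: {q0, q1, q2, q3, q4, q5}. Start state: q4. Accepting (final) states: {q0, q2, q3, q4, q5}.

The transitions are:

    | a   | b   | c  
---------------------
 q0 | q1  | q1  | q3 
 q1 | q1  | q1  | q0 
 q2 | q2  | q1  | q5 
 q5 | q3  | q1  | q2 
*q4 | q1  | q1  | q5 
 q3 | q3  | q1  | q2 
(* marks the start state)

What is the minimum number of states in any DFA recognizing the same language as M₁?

Start with accepting vs non-accepting: {q0,q2,q3,q4,q5} | {q1}.
Split {q0,q2,q3,q4,q5} by δ(·,a) → {q2,q3,q5} and {q0,q4}.
No further refinement is possible. Final partition (3 blocks): {q2,q3,q5} | {q1} | {q0,q4}.

3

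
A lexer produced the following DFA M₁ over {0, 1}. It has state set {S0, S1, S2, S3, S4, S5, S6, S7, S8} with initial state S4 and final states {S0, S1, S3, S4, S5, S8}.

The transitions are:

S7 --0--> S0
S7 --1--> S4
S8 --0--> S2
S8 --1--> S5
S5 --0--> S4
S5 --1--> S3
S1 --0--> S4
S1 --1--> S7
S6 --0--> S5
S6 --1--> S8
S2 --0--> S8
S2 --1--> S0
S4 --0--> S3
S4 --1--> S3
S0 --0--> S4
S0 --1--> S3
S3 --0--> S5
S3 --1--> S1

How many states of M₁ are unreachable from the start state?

BFS from S4 reaches {S0, S1, S3, S4, S5, S7}; the 3 state(s) S2, S6, S8 are never visited.

3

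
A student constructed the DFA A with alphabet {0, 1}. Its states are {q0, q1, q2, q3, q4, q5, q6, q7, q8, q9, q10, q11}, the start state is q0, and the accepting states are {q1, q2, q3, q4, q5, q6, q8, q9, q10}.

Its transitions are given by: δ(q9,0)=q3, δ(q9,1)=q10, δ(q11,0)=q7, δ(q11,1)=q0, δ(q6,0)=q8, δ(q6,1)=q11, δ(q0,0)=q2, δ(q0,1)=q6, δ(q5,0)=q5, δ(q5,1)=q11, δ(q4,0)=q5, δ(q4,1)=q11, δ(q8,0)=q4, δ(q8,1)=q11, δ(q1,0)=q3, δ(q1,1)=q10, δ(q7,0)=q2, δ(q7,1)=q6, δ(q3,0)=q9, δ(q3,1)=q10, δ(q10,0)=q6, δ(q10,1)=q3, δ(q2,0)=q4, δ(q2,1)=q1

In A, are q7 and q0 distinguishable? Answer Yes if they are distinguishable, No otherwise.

Every state is reachable, so we keep all 12.
P0 = {q1,q2,q3,q4,q5,q6,q8,q9,q10} | {q0,q7,q11}.
On input 1, block {q1,q2,q3,q4,q5,q6,q8,q9,q10} splits into {q1,q2,q3,q9,q10} and {q4,q5,q6,q8}.
Refine {q1,q2,q3,q9,q10} on symbol 0: members go to different blocks, giving {q1,q3,q9} and {q2,q10}.
On input 0, block {q0,q7,q11} splits into {q0,q7} and {q11}.
Stable partition: {q1,q3,q9} | {q0,q7} | {q4,q5,q6,q8} | {q2,q10} | {q11} — 5 equivalence classes.
q7 and q0 lie in the same block of the stable partition, so they are equivalent — no string distinguishes them.

No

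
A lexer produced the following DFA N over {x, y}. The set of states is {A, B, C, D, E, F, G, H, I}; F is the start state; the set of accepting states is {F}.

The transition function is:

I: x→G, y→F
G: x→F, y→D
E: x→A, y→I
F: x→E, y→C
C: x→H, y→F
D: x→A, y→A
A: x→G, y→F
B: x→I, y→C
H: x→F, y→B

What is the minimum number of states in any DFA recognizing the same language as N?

All states are reachable from the start state.
Start with accepting vs non-accepting: {F} | {A,B,C,D,E,G,H,I}.
Split {A,B,C,D,E,G,H,I} by δ(·,x) → {A,B,C,D,E,I} and {G,H}.
Refine {A,B,C,D,E,I} on symbol x: members go to different blocks, giving {A,C,I} and {B,D,E}.
Stable partition: {F} | {A,C,I} | {G,H} | {B,D,E} — 4 equivalence classes.

4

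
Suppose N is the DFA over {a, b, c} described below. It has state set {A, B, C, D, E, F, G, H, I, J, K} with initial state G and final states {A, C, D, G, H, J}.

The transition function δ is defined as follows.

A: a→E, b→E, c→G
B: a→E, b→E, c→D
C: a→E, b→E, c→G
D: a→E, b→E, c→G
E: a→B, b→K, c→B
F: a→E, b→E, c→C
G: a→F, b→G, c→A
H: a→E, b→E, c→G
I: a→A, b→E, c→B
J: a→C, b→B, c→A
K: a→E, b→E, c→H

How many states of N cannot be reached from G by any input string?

2

Starting at G and following transitions, the reachable set is {A, B, C, D, E, F, G, H, K}. That leaves I, J unreachable — 2 in total.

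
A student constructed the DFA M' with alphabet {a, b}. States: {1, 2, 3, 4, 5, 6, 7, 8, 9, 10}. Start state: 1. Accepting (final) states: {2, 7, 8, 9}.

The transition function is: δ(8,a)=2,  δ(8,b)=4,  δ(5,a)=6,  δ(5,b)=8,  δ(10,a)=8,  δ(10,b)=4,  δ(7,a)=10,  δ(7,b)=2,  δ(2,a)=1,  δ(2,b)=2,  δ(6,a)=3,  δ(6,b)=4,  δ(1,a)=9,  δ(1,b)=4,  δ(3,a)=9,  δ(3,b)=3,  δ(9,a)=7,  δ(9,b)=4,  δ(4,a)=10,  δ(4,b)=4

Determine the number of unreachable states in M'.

3

Starting at 1 and following transitions, the reachable set is {1, 2, 4, 7, 8, 9, 10}. That leaves 3, 5, 6 unreachable — 3 in total.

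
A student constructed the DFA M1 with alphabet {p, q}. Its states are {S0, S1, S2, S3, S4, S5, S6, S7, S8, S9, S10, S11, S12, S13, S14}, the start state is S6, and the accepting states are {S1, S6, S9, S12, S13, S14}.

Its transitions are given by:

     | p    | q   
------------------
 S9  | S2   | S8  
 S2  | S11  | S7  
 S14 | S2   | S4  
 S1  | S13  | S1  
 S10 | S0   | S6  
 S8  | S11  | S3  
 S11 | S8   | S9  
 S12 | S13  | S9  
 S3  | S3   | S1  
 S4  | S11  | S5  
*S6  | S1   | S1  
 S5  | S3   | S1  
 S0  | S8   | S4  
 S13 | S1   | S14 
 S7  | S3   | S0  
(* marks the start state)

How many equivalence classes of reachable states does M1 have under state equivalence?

Reachable states from the start: {S0,S1,S2,S3,S4,S5,S6,S7,S8,S9,S11,S13,S14}. Unreachable: {S10,S12} — drop them.
Initial partition by acceptance: {S1,S6,S9,S13,S14} | {S0,S2,S3,S4,S5,S7,S8,S11}.
Split {S1,S6,S9,S13,S14} by δ(·,p) → {S1,S6,S13} and {S9,S14}.
Split {S1,S6,S13} by δ(·,q) → {S1,S6} and {S13}.
Refine {S1,S6} on symbol p: members go to different blocks, giving {S1} and {S6}.
On input q, block {S0,S2,S3,S4,S5,S7,S8,S11} splits into {S0,S2,S4,S7,S8} and {S3,S5} and {S11}.
Split {S0,S2,S4,S7,S8} by δ(·,p) → {S2,S4,S8} and {S0} and {S7}.
Split {S2,S4,S8} by δ(·,q) → {S4,S8} and {S2}.
The partition is now stable with 10 blocks: {S1} | {S4,S8} | {S9,S14} | {S13} | {S6} | {S3,S5} | {S11} | {S0} | {S7} | {S2}.

10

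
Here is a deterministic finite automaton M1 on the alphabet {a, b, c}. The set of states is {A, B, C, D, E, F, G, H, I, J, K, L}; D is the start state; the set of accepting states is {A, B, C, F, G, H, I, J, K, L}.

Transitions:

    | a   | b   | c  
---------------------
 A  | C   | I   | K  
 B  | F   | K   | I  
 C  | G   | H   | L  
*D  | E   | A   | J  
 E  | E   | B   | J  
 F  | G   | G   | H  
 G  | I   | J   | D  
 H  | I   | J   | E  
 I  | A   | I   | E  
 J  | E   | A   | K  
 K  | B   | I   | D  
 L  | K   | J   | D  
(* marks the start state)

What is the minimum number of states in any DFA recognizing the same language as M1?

Every state is reachable, so we keep all 12.
Start with accepting vs non-accepting: {A,B,C,F,G,H,I,J,K,L} | {D,E}.
Refine {A,B,C,F,G,H,I,J,K,L} on symbol a: members go to different blocks, giving {A,B,C,F,G,H,I,K,L} and {J}.
On input b, block {A,B,C,F,G,H,I,K,L} splits into {A,B,C,F,I,K} and {G,H,L}.
Refine {A,B,C,F,I,K} on symbol a: members go to different blocks, giving {A,B,I,K} and {C,F}.
On input a, block {A,B,I,K} splits into {A,B} and {I,K}.
No further refinement is possible. Final partition (6 blocks): {A,B} | {D,E} | {J} | {G,H,L} | {C,F} | {I,K}.

6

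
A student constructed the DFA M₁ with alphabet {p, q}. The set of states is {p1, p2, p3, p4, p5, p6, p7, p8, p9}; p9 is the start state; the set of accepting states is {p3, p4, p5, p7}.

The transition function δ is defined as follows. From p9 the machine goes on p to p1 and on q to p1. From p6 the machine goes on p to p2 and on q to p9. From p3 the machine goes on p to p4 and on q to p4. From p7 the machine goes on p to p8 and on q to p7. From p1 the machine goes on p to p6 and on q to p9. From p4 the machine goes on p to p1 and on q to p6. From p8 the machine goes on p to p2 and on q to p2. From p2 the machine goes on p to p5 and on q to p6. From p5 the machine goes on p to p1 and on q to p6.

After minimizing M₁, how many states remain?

Reachable states from the start: {p1,p2,p5,p6,p9}. Unreachable: {p3,p4,p7,p8} — drop them.
Start with accepting vs non-accepting: {p5} | {p1,p2,p6,p9}.
Refine {p1,p2,p6,p9} on symbol p: members go to different blocks, giving {p1,p6,p9} and {p2}.
Refine {p1,p6,p9} on symbol p: members go to different blocks, giving {p1,p9} and {p6}.
On input p, block {p1,p9} splits into {p1} and {p9}.
Stable partition: {p5} | {p1} | {p2} | {p6} | {p9} — 5 equivalence classes.

5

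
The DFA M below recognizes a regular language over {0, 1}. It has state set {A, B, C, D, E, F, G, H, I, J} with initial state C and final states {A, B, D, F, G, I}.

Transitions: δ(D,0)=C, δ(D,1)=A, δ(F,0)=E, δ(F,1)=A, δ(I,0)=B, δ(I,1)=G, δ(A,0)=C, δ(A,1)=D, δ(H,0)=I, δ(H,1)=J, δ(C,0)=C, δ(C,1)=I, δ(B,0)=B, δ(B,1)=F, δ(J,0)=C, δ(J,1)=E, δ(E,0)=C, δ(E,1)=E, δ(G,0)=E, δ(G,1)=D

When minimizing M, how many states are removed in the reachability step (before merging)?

2

No path from C leads to H, J; the other 8 states are all reachable.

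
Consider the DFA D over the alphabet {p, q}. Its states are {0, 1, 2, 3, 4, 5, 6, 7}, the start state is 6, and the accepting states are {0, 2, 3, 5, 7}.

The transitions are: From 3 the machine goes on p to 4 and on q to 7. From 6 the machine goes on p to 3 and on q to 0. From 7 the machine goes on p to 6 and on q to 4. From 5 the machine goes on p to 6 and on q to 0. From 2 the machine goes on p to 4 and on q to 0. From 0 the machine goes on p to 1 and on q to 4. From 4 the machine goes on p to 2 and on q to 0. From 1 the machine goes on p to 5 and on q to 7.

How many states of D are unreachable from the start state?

Exploring from 6, all states are eventually visited, so none are unreachable.

0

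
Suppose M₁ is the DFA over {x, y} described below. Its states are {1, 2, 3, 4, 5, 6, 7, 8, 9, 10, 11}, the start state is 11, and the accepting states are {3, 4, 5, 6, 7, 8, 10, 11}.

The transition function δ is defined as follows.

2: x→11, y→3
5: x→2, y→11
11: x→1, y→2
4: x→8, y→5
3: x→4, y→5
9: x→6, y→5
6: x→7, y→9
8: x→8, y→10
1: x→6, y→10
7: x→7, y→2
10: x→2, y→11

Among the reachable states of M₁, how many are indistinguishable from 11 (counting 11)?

Start with accepting vs non-accepting: {3,4,5,6,7,8,10,11} | {1,2,9}.
Split {3,4,5,6,7,8,10,11} by δ(·,x) → {3,4,6,7,8} and {5,10,11}.
Refine {3,4,6,7,8} on symbol y: members go to different blocks, giving {3,4,8} and {6,7}.
Split {1,2,9} by δ(·,x) → {1,9} and {2}.
Split {5,10,11} by δ(·,x) → {5,10} and {11}.
Refine {6,7} on symbol y: members go to different blocks, giving {6} and {7}.
Stable partition: {3,4,8} | {1,9} | {5,10} | {6} | {2} | {11} | {7} — 7 equivalence classes.
State 11 belongs to the block {11}, which has 1 states.

1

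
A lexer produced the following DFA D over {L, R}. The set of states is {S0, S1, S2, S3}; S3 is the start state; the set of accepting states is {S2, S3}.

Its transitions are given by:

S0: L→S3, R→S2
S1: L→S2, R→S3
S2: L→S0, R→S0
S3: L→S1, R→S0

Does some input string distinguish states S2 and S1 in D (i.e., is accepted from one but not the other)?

Yes

All states are reachable from the start state.
P0 = {S2,S3} | {S0,S1}.
No further refinement is possible. Final partition (2 blocks): {S2,S3} | {S0,S1}.
S2 and S1 end up in different blocks, so they are distinguishable. For instance, the string 'ε' is accepted from only S2.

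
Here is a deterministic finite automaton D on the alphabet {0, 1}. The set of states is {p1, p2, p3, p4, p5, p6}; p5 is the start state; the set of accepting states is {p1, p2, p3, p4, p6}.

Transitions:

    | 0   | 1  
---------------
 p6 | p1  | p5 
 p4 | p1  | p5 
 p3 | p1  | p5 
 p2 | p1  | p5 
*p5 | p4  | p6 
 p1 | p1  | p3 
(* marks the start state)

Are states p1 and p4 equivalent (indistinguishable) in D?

First remove the unreachable states {p2}; 5 states remain.
Initial partition by acceptance: {p1,p3,p4,p6} | {p5}.
Refine {p1,p3,p4,p6} on symbol 1: members go to different blocks, giving {p3,p4,p6} and {p1}.
Stable partition: {p3,p4,p6} | {p5} | {p1} — 3 equivalence classes.
p1 and p4 end up in different blocks, so they are distinguishable. For instance, the string '1' is accepted from only p1.

No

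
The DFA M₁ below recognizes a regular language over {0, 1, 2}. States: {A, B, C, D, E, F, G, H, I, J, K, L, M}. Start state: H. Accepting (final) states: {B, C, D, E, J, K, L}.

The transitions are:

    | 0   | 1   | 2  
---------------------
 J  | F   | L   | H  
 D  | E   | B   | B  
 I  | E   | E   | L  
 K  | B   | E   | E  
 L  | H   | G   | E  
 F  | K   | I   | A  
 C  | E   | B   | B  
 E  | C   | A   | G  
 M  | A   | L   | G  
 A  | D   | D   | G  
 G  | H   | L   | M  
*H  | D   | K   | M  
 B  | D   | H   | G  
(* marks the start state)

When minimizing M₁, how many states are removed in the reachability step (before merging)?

No path from H leads to F, I, J; the other 10 states are all reachable.

3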